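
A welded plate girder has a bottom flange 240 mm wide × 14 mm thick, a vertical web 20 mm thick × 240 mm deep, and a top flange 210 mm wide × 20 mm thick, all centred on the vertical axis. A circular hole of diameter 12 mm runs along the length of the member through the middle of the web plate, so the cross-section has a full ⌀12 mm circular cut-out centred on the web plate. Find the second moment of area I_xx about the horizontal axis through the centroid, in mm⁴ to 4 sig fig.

I_xx ≈ 1.472 × 10⁸ mm⁴

Split into non-overlapping primitives; take the origin at the lower-left of the bounding box.
Bottom plate: 240 × 14, A = 3 360 mm², y = 7 mm, Ī = 54 880 mm⁴.
Web plate: 20 × 240, A = 4 800 mm², y = 134 mm, Ī = 23 040 000 mm⁴.
Top plate: 210 × 20, A = 4 200 mm², y = 264 mm, Ī = 140 000 mm⁴.
Hole (subtracted): ⌀12, A = 113.097 mm², y = 134 mm, Ī = 1017.88 mm⁴.
Centroid: ȳ = ΣA·y / ΣA = 143.74 mm.
Transfer each piece to the horizontal axis through the centroid using Ī + A·d² with d = y − 143.74:
  bottom plate: d = -136.74 mm → contributes +62 879 218 mm⁴
  web plate: d = -9.73961 mm → contributes +23 495 328 mm⁴
  top plate: d = 120.26 mm → contributes +60 882 762 mm⁴
  hole: d = -9.73961 mm → contributes −11746.3 mm⁴
Total I = 147 245 562 mm⁴.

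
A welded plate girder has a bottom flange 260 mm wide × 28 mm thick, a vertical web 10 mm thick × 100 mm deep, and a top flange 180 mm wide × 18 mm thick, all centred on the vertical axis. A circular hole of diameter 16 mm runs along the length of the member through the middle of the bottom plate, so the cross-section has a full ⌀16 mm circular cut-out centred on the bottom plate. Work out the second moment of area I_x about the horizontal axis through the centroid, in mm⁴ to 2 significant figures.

Break the section into simple shapes (no overlaps), measuring from the bottom-left corner of the bounding box.
Bottom plate: 260 × 28, A = 7 280 mm², y = 14 mm, Ī = 475 627 mm⁴.
Web plate: 10 × 100, A = 1 000 mm², y = 78 mm, Ī = 833 333 mm⁴.
Top plate: 180 × 18, A = 3 240 mm², y = 137 mm, Ī = 87 480 mm⁴.
Hole (subtracted): ⌀16, A = 201.1 mm², y = 14 mm, Ī = 3 217 mm⁴.
Centroid: ȳ = ΣA·y / ΣA = 54.86 mm.
Transfer each piece to the horizontal axis through the centroid using Ī + A·d² with d = y − 54.86:
  bottom plate: d = -40.86 mm → contributes +12 631 357 mm⁴
  web plate: d = 23.14 mm → contributes +1 368 678 mm⁴
  top plate: d = 82.14 mm → contributes +21 946 368 mm⁴
  hole: d = -40.86 mm → contributes −338 939 mm⁴
Total I = 35 607 464 mm⁴.

I_x ≈ 3.6 × 10⁷ mm⁴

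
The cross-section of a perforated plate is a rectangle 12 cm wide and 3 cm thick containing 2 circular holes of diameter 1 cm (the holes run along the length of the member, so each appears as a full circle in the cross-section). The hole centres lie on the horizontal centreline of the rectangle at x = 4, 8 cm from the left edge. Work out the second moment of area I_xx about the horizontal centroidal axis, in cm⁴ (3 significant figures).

I_xx ≈ 26.9 cm⁴

Treat the section as a set of non-overlapping primitives; coordinates are from the bounding-box lower-left.
Plate: 12 × 3, A = 36 cm², y = 1.5 cm, Ī = 27 cm⁴.
Hole 1 (subtracted): ⌀1, A = 0.7854 cm², y = 1.5 cm, Ī = 0.049087 cm⁴.
Hole 2 (subtracted): ⌀1, A = 0.7854 cm², y = 1.5 cm, Ī = 0.049087 cm⁴.
By symmetry the centroid is at mid-height, ȳ = 1.5 cm.
All pieces are centred on the horizontal centroidal axis, so I = ΣĪ (holes subtracted) = 26.902 cm⁴.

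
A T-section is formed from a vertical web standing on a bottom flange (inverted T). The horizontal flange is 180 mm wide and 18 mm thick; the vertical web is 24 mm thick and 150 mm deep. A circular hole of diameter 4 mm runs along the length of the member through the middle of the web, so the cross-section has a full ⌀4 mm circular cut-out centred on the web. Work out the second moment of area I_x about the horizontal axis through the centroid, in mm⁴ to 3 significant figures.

Split into non-overlapping primitives; take the origin at the lower-left of the bounding box.
Flange: 180 × 18, A = 3 240 mm², y = 9 mm, Ī = 87 480 mm⁴.
Web: 24 × 150, A = 3 600 mm², y = 93 mm, Ī = 6 750 000 mm⁴.
Hole (subtracted): ⌀4, A = 12.566 mm², y = 93 mm, Ī = 12.566 mm⁴.
Centroid: ȳ = ΣA·y / ΣA = 53.137 mm.
Transfer each piece to the horizontal axis through the centroid using Ī + A·d² with d = y − 53.137:
  flange: d = -44.137 mm → contributes +6 399 325 mm⁴
  web: d = 39.863 mm → contributes +12 470 528 mm⁴
  hole: d = 39.863 mm → contributes −19 981 mm⁴
Total I = 18 849 873 mm⁴.

I_x ≈ 1.88 × 10⁷ mm⁴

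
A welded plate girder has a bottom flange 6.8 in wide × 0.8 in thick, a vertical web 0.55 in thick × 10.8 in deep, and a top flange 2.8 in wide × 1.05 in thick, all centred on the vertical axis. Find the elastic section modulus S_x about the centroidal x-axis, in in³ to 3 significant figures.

S_x ≈ 44.4 in³

Split into non-overlapping primitives; take the origin at the lower-left of the bounding box.
Bottom plate: 6.8 × 0.8, A = 5.44 in², y = 0.4 in, Ī = 0.29013 in⁴.
Web plate: 0.55 × 10.8, A = 5.94 in², y = 6.2 in, Ī = 57.737 in⁴.
Top plate: 2.8 × 1.05, A = 2.94 in², y = 12.125 in, Ī = 0.27011 in⁴.
Centroid: ȳ = ΣA·y / ΣA = 5.2131 in.
Transfer each piece to the centroidal x-axis using Ī + A·d² with d = y − 5.2131:
  bottom plate: d = -4.8131 in → contributes +126.31 in⁴
  web plate: d = 0.98691 in → contributes +63.522 in⁴
  top plate: d = 6.9119 in → contributes +140.73 in⁴
Total I = 330.56 in⁴.
Extreme fibre distance c = 7.4369 in; S = I/c = 44.449 in³.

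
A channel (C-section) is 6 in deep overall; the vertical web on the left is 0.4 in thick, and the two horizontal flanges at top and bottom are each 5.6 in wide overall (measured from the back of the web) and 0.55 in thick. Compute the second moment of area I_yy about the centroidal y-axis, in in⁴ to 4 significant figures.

Decompose the section into non-overlapping parts with the origin at the bottom-left of its bounding rectangle.
Web: 0.4 × 6, A = 2.4 in², x = 0.2 in, Ī = 0.032 in⁴.
Top flange (beyond web): 5.2 × 0.55, A = 2.86 in², x = 3 in, Ī = 6.44453 in⁴.
Bottom flange (beyond web): 5.2 × 0.55, A = 2.86 in², x = 3 in, Ī = 6.44453 in⁴.
Centroid: x̄ = ΣA·x / ΣA = 2.17241 in.
Transfer each piece to the centroidal y-axis using Ī + A·d² with d = x − 2.17241:
  web: d = -1.97241 in → contributes +9.369 in⁴
  top flange (beyond web): d = 0.827586 in → contributes +8.40334 in⁴
  bottom flange (beyond web): d = 0.827586 in → contributes +8.40334 in⁴
Total I = 26.1757 in⁴.

I_yy ≈ 26.18 in⁴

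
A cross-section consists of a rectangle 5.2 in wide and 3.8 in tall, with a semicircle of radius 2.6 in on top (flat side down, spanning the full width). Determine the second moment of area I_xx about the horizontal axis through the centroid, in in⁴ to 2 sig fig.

Treat the section as a set of non-overlapping primitives; coordinates are from the bounding-box lower-left.
Rectangular body: 5.2 × 3.8, A = 19.76 in², y = 1.9 in, Ī = 23.78 in⁴.
Semicircular cap: semicircle r = 2.6, A = 10.62 in², y = 4.903 in, Ī = 5.016 in⁴.
Centroid: ȳ = ΣA·y / ΣA = 2.95 in.
Transfer each piece to the horizontal axis through the centroid using Ī + A·d² with d = y − 2.95:
  rectangular body: d = -1.05 in → contributes +45.56 in⁴
  semicircular cap: d = 1.954 in → contributes +45.54 in⁴
Total I = 91.1 in⁴.

I_xx ≈ 91 in⁴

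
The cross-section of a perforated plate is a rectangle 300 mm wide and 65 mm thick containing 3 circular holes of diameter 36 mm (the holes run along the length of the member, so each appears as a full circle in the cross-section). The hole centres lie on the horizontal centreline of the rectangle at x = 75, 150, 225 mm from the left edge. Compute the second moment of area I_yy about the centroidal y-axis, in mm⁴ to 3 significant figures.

I_yy ≈ 1.35 × 10⁸ mm⁴

Treat the section as a set of non-overlapping primitives; coordinates are from the bounding-box lower-left.
Plate: 300 × 65, A = 19 500 mm², x = 150 mm, Ī = 146 250 000 mm⁴.
Hole 1 (subtracted): ⌀36, A = 1017.9 mm², x = 75 mm, Ī = 82 448 mm⁴.
Hole 2 (subtracted): ⌀36, A = 1017.9 mm², x = 150 mm, Ī = 82 448 mm⁴.
Hole 3 (subtracted): ⌀36, A = 1017.9 mm², x = 225 mm, Ī = 82 448 mm⁴.
By symmetry the centroid is at mid-width, x̄ = 150 mm.
Transfer each piece to the centroidal y-axis using Ī + A·d² with d = x − 150:
  plate: d = 0 mm → contributes +146 250 000 mm⁴
  hole 1: d = -75 mm → contributes −5 808 001 mm⁴
  hole 2: d = 0 mm → contributes −82 448 mm⁴
  hole 3: d = 75 mm → contributes −5 808 001 mm⁴
Total I = 134 551 551 mm⁴.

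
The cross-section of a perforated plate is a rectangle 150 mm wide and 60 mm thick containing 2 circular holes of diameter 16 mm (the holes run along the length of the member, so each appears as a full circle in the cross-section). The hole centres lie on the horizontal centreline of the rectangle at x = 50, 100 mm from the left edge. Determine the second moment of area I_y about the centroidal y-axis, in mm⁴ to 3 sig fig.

I_y ≈ 1.66 × 10⁷ mm⁴

Decompose the section into non-overlapping parts with the origin at the bottom-left of its bounding rectangle.
Plate: 150 × 60, A = 9 000 mm², x = 75 mm, Ī = 16 875 000 mm⁴.
Hole 1 (subtracted): ⌀16, A = 201.06 mm², x = 50 mm, Ī = 3 217 mm⁴.
Hole 2 (subtracted): ⌀16, A = 201.06 mm², x = 100 mm, Ī = 3 217 mm⁴.
By symmetry the centroid is at mid-width, x̄ = 75 mm.
Transfer each piece to the centroidal y-axis using Ī + A·d² with d = x − 75:
  plate: d = 0 mm → contributes +16 875 000 mm⁴
  hole 1: d = -25 mm → contributes −128 881 mm⁴
  hole 2: d = 25 mm → contributes −128 881 mm⁴
Total I = 16 617 239 mm⁴.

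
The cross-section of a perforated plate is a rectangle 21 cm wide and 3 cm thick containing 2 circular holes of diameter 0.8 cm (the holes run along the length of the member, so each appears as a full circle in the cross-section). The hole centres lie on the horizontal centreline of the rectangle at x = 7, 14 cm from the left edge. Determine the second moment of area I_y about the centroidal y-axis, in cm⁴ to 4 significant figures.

Decompose the section into non-overlapping parts with the origin at the bottom-left of its bounding rectangle.
Plate: 21 × 3, A = 63 cm², x = 10.5 cm, Ī = 2315.25 cm⁴.
Hole 1 (subtracted): ⌀0.8, A = 0.502655 cm², x = 7 cm, Ī = 0.0201062 cm⁴.
Hole 2 (subtracted): ⌀0.8, A = 0.502655 cm², x = 14 cm, Ī = 0.0201062 cm⁴.
By symmetry the centroid is at mid-width, x̄ = 10.5 cm.
Transfer each piece to the centroidal y-axis using Ī + A·d² with d = x − 10.5:
  plate: d = 0 cm → contributes +2315.25 cm⁴
  hole 1: d = -3.5 cm → contributes −6.17763 cm⁴
  hole 2: d = 3.5 cm → contributes −6.17763 cm⁴
Total I = 2302.89 cm⁴.

I_y ≈ 2303 cm⁴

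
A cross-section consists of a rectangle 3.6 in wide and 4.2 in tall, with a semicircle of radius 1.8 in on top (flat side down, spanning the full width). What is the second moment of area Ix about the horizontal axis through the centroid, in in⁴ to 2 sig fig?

Ix ≈ 55 in⁴

Treat the section as a set of non-overlapping primitives; coordinates are from the bounding-box lower-left.
Rectangular body: 3.6 × 4.2, A = 15.12 in², y = 2.1 in, Ī = 22.23 in⁴.
Semicircular cap: semicircle r = 1.8, A = 5.089 in², y = 4.964 in, Ī = 1.152 in⁴.
Centroid: ȳ = ΣA·y / ΣA = 2.821 in.
Transfer each piece to the horizontal axis through the centroid using Ī + A·d² with d = y − 2.821:
  rectangular body: d = -0.7212 in → contributes +30.09 in⁴
  semicircular cap: d = 2.143 in → contributes +24.52 in⁴
Total I = 54.61 in⁴.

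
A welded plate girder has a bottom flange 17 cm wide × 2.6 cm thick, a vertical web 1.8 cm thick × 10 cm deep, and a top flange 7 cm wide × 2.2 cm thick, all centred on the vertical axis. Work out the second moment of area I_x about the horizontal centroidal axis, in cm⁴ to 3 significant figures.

Break the section into simple shapes (no overlaps), measuring from the bottom-left corner of the bounding box.
Bottom plate: 17 × 2.6, A = 44.2 cm², y = 1.3 cm, Ī = 24.899 cm⁴.
Web plate: 1.8 × 10, A = 18 cm², y = 7.6 cm, Ī = 150 cm⁴.
Top plate: 7 × 2.2, A = 15.4 cm², y = 13.7 cm, Ī = 6.2113 cm⁴.
Centroid: ȳ = ΣA·y / ΣA = 5.2222 cm.
Transfer each piece to the horizontal centroidal axis using Ī + A·d² with d = y − 5.2222:
  bottom plate: d = -3.9222 cm → contributes +704.84 cm⁴
  web plate: d = 2.3778 cm → contributes +251.77 cm⁴
  top plate: d = 8.4778 cm → contributes +1113.1 cm⁴
Total I = 2069.7 cm⁴.

I_x ≈ 2070 cm⁴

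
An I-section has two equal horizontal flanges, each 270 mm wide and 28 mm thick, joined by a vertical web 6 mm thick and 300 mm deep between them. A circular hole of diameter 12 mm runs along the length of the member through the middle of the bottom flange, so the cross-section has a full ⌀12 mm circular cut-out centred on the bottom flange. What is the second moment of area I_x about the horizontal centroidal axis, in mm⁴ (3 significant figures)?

Treat the section as a set of non-overlapping primitives; coordinates are from the bounding-box lower-left.
Bottom flange: 270 × 28, A = 7 560 mm², y = 14 mm, Ī = 493 920 mm⁴.
Web: 6 × 300, A = 1 800 mm², y = 178 mm, Ī = 13 500 000 mm⁴.
Top flange: 270 × 28, A = 7 560 mm², y = 342 mm, Ī = 493 920 mm⁴.
Hole (subtracted): ⌀12, A = 113.1 mm², y = 14 mm, Ī = 1017.9 mm⁴.
Centroid: ȳ = ΣA·y / ΣA = 179.1 mm.
Transfer each piece to the horizontal centroidal axis using Ī + A·d² with d = y − 179.1:
  bottom flange: d = -165.1 mm → contributes +206 573 442 mm⁴
  web: d = -1.1036 mm → contributes +13 502 192 mm⁴
  top flange: d = 162.9 mm → contributes +201 100 332 mm⁴
  hole: d = -165.1 mm → contributes −3 083 960 mm⁴
Total I = 418 092 007 mm⁴.

I_x ≈ 4.18 × 10⁸ mm⁴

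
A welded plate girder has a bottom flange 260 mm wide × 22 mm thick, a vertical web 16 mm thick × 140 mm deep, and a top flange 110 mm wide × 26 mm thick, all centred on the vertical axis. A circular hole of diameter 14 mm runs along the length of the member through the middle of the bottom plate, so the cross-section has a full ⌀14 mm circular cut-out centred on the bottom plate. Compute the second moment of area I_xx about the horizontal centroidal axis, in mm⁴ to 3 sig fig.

Decompose the section into non-overlapping parts with the origin at the bottom-left of its bounding rectangle.
Bottom plate: 260 × 22, A = 5 720 mm², y = 11 mm, Ī = 230 707 mm⁴.
Web plate: 16 × 140, A = 2 240 mm², y = 92 mm, Ī = 3 658 667 mm⁴.
Top plate: 110 × 26, A = 2 860 mm², y = 175 mm, Ī = 161 113 mm⁴.
Hole (subtracted): ⌀14, A = 153.94 mm², y = 11 mm, Ī = 1885.7 mm⁴.
Centroid: ȳ = ΣA·y / ΣA = 71.986 mm.
Transfer each piece to the horizontal centroidal axis using Ī + A·d² with d = y − 71.986:
  bottom plate: d = -60.986 mm → contributes +21 505 028 mm⁴
  web plate: d = 20.014 mm → contributes +4 555 925 mm⁴
  top plate: d = 103.01 mm → contributes +30 511 127 mm⁴
  hole: d = -60.986 mm → contributes −574 425 mm⁴
Total I = 55 997 655 mm⁴.

I_xx ≈ 5.60 × 10⁷ mm⁴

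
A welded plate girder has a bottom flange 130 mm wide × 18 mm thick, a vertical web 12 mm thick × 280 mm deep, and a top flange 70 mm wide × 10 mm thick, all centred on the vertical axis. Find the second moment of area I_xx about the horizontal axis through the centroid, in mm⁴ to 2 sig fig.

I_xx ≈ 7.9 × 10⁷ mm⁴

Decompose the section into non-overlapping parts with the origin at the bottom-left of its bounding rectangle.
Bottom plate: 130 × 18, A = 2 340 mm², y = 9 mm, Ī = 63 180 mm⁴.
Web plate: 12 × 280, A = 3 360 mm², y = 158 mm, Ī = 21 952 000 mm⁴.
Top plate: 70 × 10, A = 700 mm², y = 303 mm, Ī = 5 833 mm⁴.
Centroid: ȳ = ΣA·y / ΣA = 119.4 mm.
Transfer each piece to the horizontal axis through the centroid using Ī + A·d² with d = y − 119.4:
  bottom plate: d = -110.4 mm → contributes +28 573 788 mm⁴
  web plate: d = 38.62 mm → contributes +26 963 130 mm⁴
  top plate: d = 183.6 mm → contributes +23 606 925 mm⁴
Total I = 79 143 843 mm⁴.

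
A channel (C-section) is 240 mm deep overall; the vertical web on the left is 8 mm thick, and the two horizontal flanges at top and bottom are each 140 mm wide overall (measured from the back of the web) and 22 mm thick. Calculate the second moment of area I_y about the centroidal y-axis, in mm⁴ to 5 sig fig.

Decompose the section into non-overlapping parts with the origin at the bottom-left of its bounding rectangle.
Web: 8 × 240, A = 1 920 mm², x = 4 mm, Ī = 10 240 mm⁴.
Top flange (beyond web): 132 × 22, A = 2 904 mm², x = 74 mm, Ī = 4 216 608 mm⁴.
Bottom flange (beyond web): 132 × 22, A = 2 904 mm², x = 74 mm, Ī = 4 216 608 mm⁴.
Centroid: x̄ = ΣA·x / ΣA = 56.6087 mm.
Transfer each piece to the centroidal y-axis using Ī + A·d² with d = x − 56.6087:
  web: d = -52.6087 mm → contributes +5 324 176 mm⁴
  top flange (beyond web): d = 17.3913 mm → contributes +5 094 944 mm⁴
  bottom flange (beyond web): d = 17.3913 mm → contributes +5 094 944 mm⁴
Total I = 15 514 065 mm⁴.

I_y ≈ 1.5514 × 10⁷ mm⁴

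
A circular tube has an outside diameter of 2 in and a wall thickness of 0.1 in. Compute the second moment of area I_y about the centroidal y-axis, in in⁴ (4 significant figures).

Treat the section as a set of non-overlapping primitives; coordinates are from the bounding-box lower-left.
Outer circle: ⌀2, A = 3.14159 in², x = 1 in, Ī = 0.785398 in⁴.
Bore (subtracted): ⌀1.8, A = 2.54469 in², x = 1 in, Ī = 0.5153 in⁴.
By symmetry the centroid is at mid-width, x̄ = 1 in.
All pieces are centred on the centroidal y-axis, so I = ΣĪ (holes subtracted) = 0.270098 in⁴.

I_y ≈ 0.2701 in⁴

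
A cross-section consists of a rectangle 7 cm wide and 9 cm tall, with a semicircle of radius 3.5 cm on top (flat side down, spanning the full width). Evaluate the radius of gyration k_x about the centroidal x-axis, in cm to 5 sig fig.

Split into non-overlapping primitives; take the origin at the lower-left of the bounding box.
Rectangular body: 7 × 9, A = 63 cm², y = 4.5 cm, Ī = 425.25 cm⁴.
Semicircular cap: semicircle r = 3.5, A = 19.24226 cm², y = 10.48545 cm, Ī = 16.4704 cm⁴.
Centroid: ȳ = ΣA·y / ΣA = 5.900417 cm.
Transfer each piece to the centroidal x-axis using Ī + A·d² with d = y − 5.900417:
  rectangular body: d = -1.400417 cm → contributes +548.8036 cm⁴
  semicircular cap: d = 4.585029 cm → contributes +420.9905 cm⁴
Total I = 969.7941 cm⁴.
Radius of gyration: k = √(I/A) = √(969.7941 / 82.24226) = 3.433937 cm.

k_x ≈ 3.4339 cm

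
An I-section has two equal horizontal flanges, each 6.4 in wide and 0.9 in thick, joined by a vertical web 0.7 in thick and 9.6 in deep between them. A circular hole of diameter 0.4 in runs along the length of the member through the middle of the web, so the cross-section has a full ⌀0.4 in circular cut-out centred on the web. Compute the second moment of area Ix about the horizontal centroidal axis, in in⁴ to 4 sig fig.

Decompose the section into non-overlapping parts with the origin at the bottom-left of its bounding rectangle.
Bottom flange: 6.4 × 0.9, A = 5.76 in², y = 0.45 in, Ī = 0.3888 in⁴.
Web: 0.7 × 9.6, A = 6.72 in², y = 5.7 in, Ī = 51.6096 in⁴.
Top flange: 6.4 × 0.9, A = 5.76 in², y = 10.95 in, Ī = 0.3888 in⁴.
Hole (subtracted): ⌀0.4, A = 0.125664 in², y = 5.7 in, Ī = 0.00125664 in⁴.
By symmetry the centroid is at mid-height, ȳ = 5.7 in.
Transfer each piece to the horizontal centroidal axis using Ī + A·d² with d = y − 5.7:
  bottom flange: d = -5.25 in → contributes +159.149 in⁴
  web: d = 0 in → contributes +51.6096 in⁴
  top flange: d = 5.25 in → contributes +159.149 in⁴
  hole: d = 0 in → contributes −0.00125664 in⁴
Total I = 369.906 in⁴.

Ix ≈ 369.9 in⁴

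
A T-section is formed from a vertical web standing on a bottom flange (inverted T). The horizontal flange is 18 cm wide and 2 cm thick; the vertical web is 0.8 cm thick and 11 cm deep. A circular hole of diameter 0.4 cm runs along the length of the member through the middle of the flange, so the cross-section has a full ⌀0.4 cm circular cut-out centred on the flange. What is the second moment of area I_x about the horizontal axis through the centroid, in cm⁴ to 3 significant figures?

I_x ≈ 399 cm⁴

Break the section into simple shapes (no overlaps), measuring from the bottom-left corner of the bounding box.
Flange: 18 × 2, A = 36 cm², y = 1 cm, Ī = 12 cm⁴.
Web: 0.8 × 11, A = 8.8 cm², y = 7.5 cm, Ī = 88.733 cm⁴.
Hole (subtracted): ⌀0.4, A = 0.12566 cm², y = 1 cm, Ī = 0.0012566 cm⁴.
Centroid: ȳ = ΣA·y / ΣA = 2.2804 cm.
Transfer each piece to the horizontal axis through the centroid using Ī + A·d² with d = y − 2.2804:
  flange: d = -1.2804 cm → contributes +71.017 cm⁴
  web: d = 5.2196 cm → contributes +328.48 cm⁴
  hole: d = -1.2804 cm → contributes −0.20727 cm⁴
Total I = 399.29 cm⁴.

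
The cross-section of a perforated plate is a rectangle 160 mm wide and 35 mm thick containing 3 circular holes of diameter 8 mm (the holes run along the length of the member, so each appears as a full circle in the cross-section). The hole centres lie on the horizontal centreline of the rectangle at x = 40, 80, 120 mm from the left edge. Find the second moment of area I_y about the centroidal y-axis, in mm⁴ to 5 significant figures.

I_y ≈ 1.1785 × 10⁷ mm⁴

Split into non-overlapping primitives; take the origin at the lower-left of the bounding box.
Plate: 160 × 35, A = 5 600 mm², x = 80 mm, Ī = 11 946 667 mm⁴.
Hole 1 (subtracted): ⌀8, A = 50.26548 mm², x = 40 mm, Ī = 201.0619 mm⁴.
Hole 2 (subtracted): ⌀8, A = 50.26548 mm², x = 80 mm, Ī = 201.0619 mm⁴.
Hole 3 (subtracted): ⌀8, A = 50.26548 mm², x = 120 mm, Ī = 201.0619 mm⁴.
By symmetry the centroid is at mid-width, x̄ = 80 mm.
Transfer each piece to the centroidal y-axis using Ī + A·d² with d = x − 80:
  plate: d = 0 mm → contributes +11 946 667 mm⁴
  hole 1: d = -40 mm → contributes −80625.83 mm⁴
  hole 2: d = 0 mm → contributes −201.0619 mm⁴
  hole 3: d = 40 mm → contributes −80625.83 mm⁴
Total I = 11 785 214 mm⁴.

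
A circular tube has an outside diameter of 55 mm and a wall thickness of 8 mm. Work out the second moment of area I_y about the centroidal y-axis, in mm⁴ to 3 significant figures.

I_y ≈ 3.36 × 10⁵ mm⁴

Treat the section as a set of non-overlapping primitives; coordinates are from the bounding-box lower-left.
Outer circle: ⌀55, A = 2375.8 mm², x = 27.5 mm, Ī = 449 180 mm⁴.
Bore (subtracted): ⌀39, A = 1194.6 mm², x = 27.5 mm, Ī = 113 561 mm⁴.
By symmetry the centroid is at mid-width, x̄ = 27.5 mm.
All pieces are centred on the centroidal y-axis, so I = ΣĪ (holes subtracted) = 335 619 mm⁴.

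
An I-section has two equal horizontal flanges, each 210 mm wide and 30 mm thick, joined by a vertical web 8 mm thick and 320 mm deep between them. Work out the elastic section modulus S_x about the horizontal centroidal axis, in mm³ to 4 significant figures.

Decompose the section into non-overlapping parts with the origin at the bottom-left of its bounding rectangle.
Bottom flange: 210 × 30, A = 6 300 mm², y = 15 mm, Ī = 472 500 mm⁴.
Web: 8 × 320, A = 2 560 mm², y = 190 mm, Ī = 21 845 333 mm⁴.
Top flange: 210 × 30, A = 6 300 mm², y = 365 mm, Ī = 472 500 mm⁴.
By symmetry the centroid is at mid-height, ȳ = 190 mm.
Transfer each piece to the horizontal centroidal axis using Ī + A·d² with d = y − 190:
  bottom flange: d = -175 mm → contributes +193 410 000 mm⁴
  web: d = 0 mm → contributes +21 845 333 mm⁴
  top flange: d = 175 mm → contributes +193 410 000 mm⁴
Total I = 408 665 333 mm⁴.
Extreme fibre distance c = 190 mm; S = I/c = 2 150 870 mm³.

S_x ≈ 2.151 × 10⁶ mm³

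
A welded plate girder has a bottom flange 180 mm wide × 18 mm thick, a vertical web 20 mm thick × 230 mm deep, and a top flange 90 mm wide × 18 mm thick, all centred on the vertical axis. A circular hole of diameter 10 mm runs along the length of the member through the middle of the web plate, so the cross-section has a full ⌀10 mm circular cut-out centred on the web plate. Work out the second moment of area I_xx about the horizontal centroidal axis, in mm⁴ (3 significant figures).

I_xx ≈ 9.08 × 10⁷ mm⁴

Split into non-overlapping primitives; take the origin at the lower-left of the bounding box.
Bottom plate: 180 × 18, A = 3 240 mm², y = 9 mm, Ī = 87 480 mm⁴.
Web plate: 20 × 230, A = 4 600 mm², y = 133 mm, Ī = 20 278 333 mm⁴.
Top plate: 90 × 18, A = 1 620 mm², y = 257 mm, Ī = 43 740 mm⁴.
Hole (subtracted): ⌀10, A = 78.54 mm², y = 133 mm, Ī = 490.87 mm⁴.
Centroid: ȳ = ΣA·y / ΣA = 111.59 mm.
Transfer each piece to the horizontal centroidal axis using Ī + A·d² with d = y − 111.59:
  bottom plate: d = -102.59 mm → contributes +34 185 909 mm⁴
  web plate: d = 21.412 mm → contributes +22 387 400 mm⁴
  top plate: d = 145.41 mm → contributes +34 298 282 mm⁴
  hole: d = 21.412 mm → contributes −36 501 mm⁴
Total I = 90 835 091 mm⁴.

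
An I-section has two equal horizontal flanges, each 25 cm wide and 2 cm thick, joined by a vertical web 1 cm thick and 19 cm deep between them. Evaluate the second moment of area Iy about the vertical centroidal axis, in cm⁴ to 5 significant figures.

Iy ≈ 5209.9 cm⁴

Decompose the section into non-overlapping parts with the origin at the bottom-left of its bounding rectangle.
Bottom flange: 25 × 2, A = 50 cm², x = 12.5 cm, Ī = 2604.167 cm⁴.
Web: 1 × 19, A = 19 cm², x = 12.5 cm, Ī = 1.583333 cm⁴.
Top flange: 25 × 2, A = 50 cm², x = 12.5 cm, Ī = 2604.167 cm⁴.
By symmetry the centroid is at mid-width, x̄ = 12.5 cm.
All pieces are centred on the vertical centroidal axis, so I = ΣĪ = 5209.917 cm⁴.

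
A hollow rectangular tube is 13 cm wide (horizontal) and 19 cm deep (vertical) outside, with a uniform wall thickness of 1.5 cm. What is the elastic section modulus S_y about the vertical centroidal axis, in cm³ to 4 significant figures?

Decompose the section into non-overlapping parts with the origin at the bottom-left of its bounding rectangle.
Outer rectangle: 13 × 19, A = 247 cm², x = 6.5 cm, Ī = 3478.58 cm⁴.
Inner void (subtracted): 10 × 16, A = 160 cm², x = 6.5 cm, Ī = 1333.33 cm⁴.
By symmetry the centroid is at mid-width, x̄ = 6.5 cm.
All pieces are centred on the vertical centroidal axis, so I = ΣĪ (holes subtracted) = 2145.25 cm⁴.
Extreme fibre distance c = 6.5 cm; S = I/c = 330.038 cm³.

S_y ≈ 330.0 cm³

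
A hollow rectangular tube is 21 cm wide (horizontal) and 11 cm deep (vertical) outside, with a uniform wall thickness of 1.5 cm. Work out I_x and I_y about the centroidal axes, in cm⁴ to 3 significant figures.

I_x ≈ 1560 cm⁴, I_y ≈ 4600 cm⁴

Decompose the section into non-overlapping parts with the origin at the bottom-left of its bounding rectangle.
Outer rectangle: 21 × 11, A = 231 cm², y = 5.5 cm, Ī = 2329.3 cm⁴.
Inner void (subtracted): 18 × 8, A = 144 cm², y = 5.5 cm, Ī = 768 cm⁴.
By symmetry the centroid is at mid-height, ȳ = 5.5 cm.
All pieces are centred on the centroidal x-axis, so I = ΣĪ (holes subtracted) = 1561.3 cm⁴.
Repeating about the centroidal y-axis gives I_y = 4601.3 cm⁴.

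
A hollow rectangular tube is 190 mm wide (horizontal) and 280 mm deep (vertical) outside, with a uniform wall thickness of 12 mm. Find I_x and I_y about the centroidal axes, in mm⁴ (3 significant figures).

I_x ≈ 1.15 × 10⁸ mm⁴, I_y ≈ 6.25 × 10⁷ mm⁴

Split into non-overlapping primitives; take the origin at the lower-left of the bounding box.
Outer rectangle: 190 × 280, A = 53 200 mm², y = 140 mm, Ī = 347 573 333 mm⁴.
Inner void (subtracted): 166 × 256, A = 42 496 mm², y = 140 mm, Ī = 232 084 821 mm⁴.
By symmetry the centroid is at mid-height, ȳ = 140 mm.
All pieces are centred on the centroidal x-axis, so I = ΣĪ (holes subtracted) = 115 488 512 mm⁴.
Repeating about the centroidal y-axis gives I_y = 62 458 352 mm⁴.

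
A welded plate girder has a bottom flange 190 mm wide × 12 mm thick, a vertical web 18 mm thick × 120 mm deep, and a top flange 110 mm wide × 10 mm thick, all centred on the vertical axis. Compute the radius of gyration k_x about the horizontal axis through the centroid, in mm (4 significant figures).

Break the section into simple shapes (no overlaps), measuring from the bottom-left corner of the bounding box.
Bottom plate: 190 × 12, A = 2 280 mm², y = 6 mm, Ī = 27 360 mm⁴.
Web plate: 18 × 120, A = 2 160 mm², y = 72 mm, Ī = 2 592 000 mm⁴.
Top plate: 110 × 10, A = 1 100 mm², y = 137 mm, Ī = 9166.67 mm⁴.
Centroid: ȳ = ΣA·y / ΣA = 57.7437 mm.
Transfer each piece to the horizontal axis through the centroid using Ī + A·d² with d = y − 57.7437:
  bottom plate: d = -51.7437 mm → contributes +6 131 852 mm⁴
  web plate: d = 14.2563 mm → contributes +3 031 004 mm⁴
  top plate: d = 79.2563 mm → contributes +6 918 887 mm⁴
Total I = 16 081 743 mm⁴.
Radius of gyration: k = √(I/A) = √(16 081 743 / 5 540) = 53.878 mm.

k_x ≈ 53.88 mm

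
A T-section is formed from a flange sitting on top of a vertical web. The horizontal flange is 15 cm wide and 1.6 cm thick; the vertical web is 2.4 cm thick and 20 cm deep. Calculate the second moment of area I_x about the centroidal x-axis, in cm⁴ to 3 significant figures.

Decompose the section into non-overlapping parts with the origin at the bottom-left of its bounding rectangle.
Flange: 15 × 1.6, A = 24 cm², y = 20.8 cm, Ī = 5.12 cm⁴.
Web: 2.4 × 20, A = 48 cm², y = 10 cm, Ī = 1 600 cm⁴.
Centroid: ȳ = ΣA·y / ΣA = 13.6 cm.
Transfer each piece to the centroidal x-axis using Ī + A·d² with d = y − 13.6:
  flange: d = 7.2 cm → contributes +1249.3 cm⁴
  web: d = -3.6 cm → contributes +2222.1 cm⁴
Total I = 3471.4 cm⁴.

I_x ≈ 3470 cm⁴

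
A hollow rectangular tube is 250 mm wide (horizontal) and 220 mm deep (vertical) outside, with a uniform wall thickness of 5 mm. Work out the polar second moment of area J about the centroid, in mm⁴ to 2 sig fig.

J ≈ 8.1 × 10⁷ mm⁴

Treat the section as a set of non-overlapping primitives; coordinates are from the bounding-box lower-left.
Outer rectangle: 250 × 220, A = 55 000 mm², y = 110 mm, Ī = 221 833 333 mm⁴.
Inner void (subtracted): 240 × 210, A = 50 400 mm², y = 110 mm, Ī = 185 220 000 mm⁴.
By symmetry the centroid is at mid-height, ȳ = 110 mm.
All pieces are centred on the centroidal x-axis, so I = ΣĪ (holes subtracted) = 36 613 333 mm⁴.
Repeating about the centroidal y-axis gives I_y = 44 538 333 mm⁴.
Polar second moment: J = I_x + I_y = 81 151 667 mm⁴.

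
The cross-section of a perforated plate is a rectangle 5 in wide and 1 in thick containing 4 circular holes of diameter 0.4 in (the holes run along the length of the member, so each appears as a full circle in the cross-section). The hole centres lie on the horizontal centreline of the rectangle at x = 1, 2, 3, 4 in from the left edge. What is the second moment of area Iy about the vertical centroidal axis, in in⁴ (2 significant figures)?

Iy ≈ 9.8 in⁴

Break the section into simple shapes (no overlaps), measuring from the bottom-left corner of the bounding box.
Plate: 5 × 1, A = 5 in², x = 2.5 in, Ī = 10.42 in⁴.
Hole 1 (subtracted): ⌀0.4, A = 0.1257 in², x = 1 in, Ī = 0.001257 in⁴.
Hole 2 (subtracted): ⌀0.4, A = 0.1257 in², x = 2 in, Ī = 0.001257 in⁴.
Hole 3 (subtracted): ⌀0.4, A = 0.1257 in², x = 3 in, Ī = 0.001257 in⁴.
Hole 4 (subtracted): ⌀0.4, A = 0.1257 in², x = 4 in, Ī = 0.001257 in⁴.
By symmetry the centroid is at mid-width, x̄ = 2.5 in.
Transfer each piece to the vertical centroidal axis using Ī + A·d² with d = x − 2.5:
  plate: d = 0 in → contributes +10.42 in⁴
  hole 1: d = -1.5 in → contributes −0.284 in⁴
  hole 2: d = -0.5 in → contributes −0.03267 in⁴
  hole 3: d = 0.5 in → contributes −0.03267 in⁴
  hole 4: d = 1.5 in → contributes −0.284 in⁴
Total I = 9.783 in⁴.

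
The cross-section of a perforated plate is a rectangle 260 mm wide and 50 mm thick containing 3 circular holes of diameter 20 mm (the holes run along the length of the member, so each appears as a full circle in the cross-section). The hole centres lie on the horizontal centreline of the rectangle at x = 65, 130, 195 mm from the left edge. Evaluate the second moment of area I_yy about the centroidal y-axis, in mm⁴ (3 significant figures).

Split into non-overlapping primitives; take the origin at the lower-left of the bounding box.
Plate: 260 × 50, A = 13 000 mm², x = 130 mm, Ī = 73 233 333 mm⁴.
Hole 1 (subtracted): ⌀20, A = 314.16 mm², x = 65 mm, Ī = 7 854 mm⁴.
Hole 2 (subtracted): ⌀20, A = 314.16 mm², x = 130 mm, Ī = 7 854 mm⁴.
Hole 3 (subtracted): ⌀20, A = 314.16 mm², x = 195 mm, Ī = 7 854 mm⁴.
By symmetry the centroid is at mid-width, x̄ = 130 mm.
Transfer each piece to the centroidal y-axis using Ī + A·d² with d = x − 130:
  plate: d = 0 mm → contributes +73 233 333 mm⁴
  hole 1: d = -65 mm → contributes −1 335 177 mm⁴
  hole 2: d = 0 mm → contributes −7 854 mm⁴
  hole 3: d = 65 mm → contributes −1 335 177 mm⁴
Total I = 70 555 126 mm⁴.

I_yy ≈ 7.06 × 10⁷ mm⁴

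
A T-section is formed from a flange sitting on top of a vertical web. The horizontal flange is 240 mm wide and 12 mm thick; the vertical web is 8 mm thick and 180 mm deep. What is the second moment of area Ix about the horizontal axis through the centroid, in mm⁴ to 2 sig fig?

Ix ≈ 1.3 × 10⁷ mm⁴

Break the section into simple shapes (no overlaps), measuring from the bottom-left corner of the bounding box.
Flange: 240 × 12, A = 2 880 mm², y = 186 mm, Ī = 34 560 mm⁴.
Web: 8 × 180, A = 1 440 mm², y = 90 mm, Ī = 3 888 000 mm⁴.
Centroid: ȳ = ΣA·y / ΣA = 154 mm.
Transfer each piece to the horizontal axis through the centroid using Ī + A·d² with d = y − 154:
  flange: d = 32 mm → contributes +2 983 680 mm⁴
  web: d = -64 mm → contributes +9 786 240 mm⁴
Total I = 12 769 920 mm⁴.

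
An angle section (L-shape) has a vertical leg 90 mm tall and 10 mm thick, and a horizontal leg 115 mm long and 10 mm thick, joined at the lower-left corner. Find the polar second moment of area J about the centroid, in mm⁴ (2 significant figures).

Break the section into simple shapes (no overlaps), measuring from the bottom-left corner of the bounding box.
Vertical leg: 10 × 90, A = 900 mm², y = 45 mm, Ī = 607 500 mm⁴.
Horizontal leg (remainder): 105 × 10, A = 1 050 mm², y = 5 mm, Ī = 8 750 mm⁴.
Centroid: ȳ = ΣA·y / ΣA = 23.46 mm.
Transfer each piece to the centroidal x-axis using Ī + A·d² with d = y − 23.46:
  vertical leg: d = 21.54 mm → contributes +1 025 015 mm⁴
  horizontal leg (remainder): d = -18.46 mm → contributes +366 620 mm⁴
Total I = 1 391 635 mm⁴.
For the y-axis: x̄ = 35.96 mm.
Repeating about the centroidal y-axis gives I_y = 2 574 447 mm⁴.
Polar second moment: J = I_x + I_y = 3 966 082 mm⁴.

J ≈ 4.0 × 10⁶ mm⁴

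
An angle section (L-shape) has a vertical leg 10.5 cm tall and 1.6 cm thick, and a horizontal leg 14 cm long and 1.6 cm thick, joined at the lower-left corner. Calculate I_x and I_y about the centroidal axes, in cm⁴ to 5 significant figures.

I_x ≈ 338.72 cm⁴, I_y ≈ 703.55 cm⁴

Split into non-overlapping primitives; take the origin at the lower-left of the bounding box.
Vertical leg: 1.6 × 10.5, A = 16.8 cm², y = 5.25 cm, Ī = 154.35 cm⁴.
Horizontal leg (remainder): 12.4 × 1.6, A = 19.84 cm², y = 0.8 cm, Ī = 4.232533 cm⁴.
Centroid: ȳ = ΣA·y / ΣA = 2.840393 cm.
Transfer each piece to the centroidal x-axis using Ī + A·d² with d = y − 2.840393:
  vertical leg: d = 2.409607 cm → contributes +251.8943 cm⁴
  horizontal leg (remainder): d = -2.040393 cm → contributes +86.83049 cm⁴
Total I = 338.7248 cm⁴.
For the y-axis: x̄ = 4.590393 cm.
Repeating about the centroidal y-axis gives I_y = 703.5508 cm⁴.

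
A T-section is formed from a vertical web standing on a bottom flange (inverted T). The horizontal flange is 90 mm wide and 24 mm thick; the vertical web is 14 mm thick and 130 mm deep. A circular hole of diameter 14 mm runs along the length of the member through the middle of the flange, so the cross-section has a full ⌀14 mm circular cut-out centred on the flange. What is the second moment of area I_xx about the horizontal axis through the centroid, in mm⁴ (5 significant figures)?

Treat the section as a set of non-overlapping primitives; coordinates are from the bounding-box lower-left.
Flange: 90 × 24, A = 2 160 mm², y = 12 mm, Ī = 103 680 mm⁴.
Web: 14 × 130, A = 1 820 mm², y = 89 mm, Ī = 2 563 167 mm⁴.
Hole (subtracted): ⌀14, A = 153.938 mm², y = 12 mm, Ī = 1885.741 mm⁴.
Centroid: ȳ = ΣA·y / ΣA = 48.62774 mm.
Transfer each piece to the horizontal axis through the centroid using Ī + A·d² with d = y − 48.62774:
  flange: d = -36.62774 mm → contributes +3 001 517 mm⁴
  web: d = 40.37226 mm → contributes +5 529 620 mm⁴
  hole: d = -36.62774 mm → contributes −208407.7 mm⁴
Total I = 8 322 730 mm⁴.

I_xx ≈ 8.3227 × 10⁶ mm⁴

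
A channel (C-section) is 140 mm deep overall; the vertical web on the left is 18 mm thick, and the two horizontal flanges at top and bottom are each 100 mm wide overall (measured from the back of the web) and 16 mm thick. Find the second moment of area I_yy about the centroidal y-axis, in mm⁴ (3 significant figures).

I_yy ≈ 4.75 × 10⁶ mm⁴

Decompose the section into non-overlapping parts with the origin at the bottom-left of its bounding rectangle.
Web: 18 × 140, A = 2 520 mm², x = 9 mm, Ī = 68 040 mm⁴.
Top flange (beyond web): 82 × 16, A = 1 312 mm², x = 59 mm, Ī = 735 157 mm⁴.
Bottom flange (beyond web): 82 × 16, A = 1 312 mm², x = 59 mm, Ī = 735 157 mm⁴.
Centroid: x̄ = ΣA·x / ΣA = 34.505 mm.
Transfer each piece to the centroidal y-axis using Ī + A·d² with d = x − 34.505:
  web: d = -25.505 mm → contributes +1 707 370 mm⁴
  top flange (beyond web): d = 24.495 mm → contributes +1 522 335 mm⁴
  bottom flange (beyond web): d = 24.495 mm → contributes +1 522 335 mm⁴
Total I = 4 752 041 mm⁴.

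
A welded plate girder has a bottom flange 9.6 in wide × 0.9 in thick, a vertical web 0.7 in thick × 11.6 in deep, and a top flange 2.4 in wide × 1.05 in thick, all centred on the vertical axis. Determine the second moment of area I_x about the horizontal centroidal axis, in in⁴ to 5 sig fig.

Decompose the section into non-overlapping parts with the origin at the bottom-left of its bounding rectangle.
Bottom plate: 9.6 × 0.9, A = 8.64 in², y = 0.45 in, Ī = 0.5832 in⁴.
Web plate: 0.7 × 11.6, A = 8.12 in², y = 6.7 in, Ī = 91.05227 in⁴.
Top plate: 2.4 × 1.05, A = 2.52 in², y = 13.025 in, Ī = 0.231525 in⁴.
Centroid: ȳ = ΣA·y / ΣA = 4.725882 in.
Transfer each piece to the horizontal centroidal axis using Ī + A·d² with d = y − 4.725882:
  bottom plate: d = -4.275882 in → contributes +158.5497 in⁴
  web plate: d = 1.974118 in → contributes +122.6971 in⁴
  top plate: d = 8.299118 in → contributes +173.7974 in⁴
Total I = 455.0443 in⁴.

I_x ≈ 455.04 in⁴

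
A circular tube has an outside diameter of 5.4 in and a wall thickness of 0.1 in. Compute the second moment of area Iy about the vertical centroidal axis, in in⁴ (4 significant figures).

Treat the section as a set of non-overlapping primitives; coordinates are from the bounding-box lower-left.
Outer circle: ⌀5.4, A = 22.9022 in², x = 2.7 in, Ī = 41.7393 in⁴.
Bore (subtracted): ⌀5.2, A = 21.2372 in², x = 2.7 in, Ī = 35.8908 in⁴.
By symmetry the centroid is at mid-width, x̄ = 2.7 in.
All pieces are centred on the vertical centroidal axis, so I = ΣĪ (holes subtracted) = 5.84847 in⁴.

Iy ≈ 5.848 in⁴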